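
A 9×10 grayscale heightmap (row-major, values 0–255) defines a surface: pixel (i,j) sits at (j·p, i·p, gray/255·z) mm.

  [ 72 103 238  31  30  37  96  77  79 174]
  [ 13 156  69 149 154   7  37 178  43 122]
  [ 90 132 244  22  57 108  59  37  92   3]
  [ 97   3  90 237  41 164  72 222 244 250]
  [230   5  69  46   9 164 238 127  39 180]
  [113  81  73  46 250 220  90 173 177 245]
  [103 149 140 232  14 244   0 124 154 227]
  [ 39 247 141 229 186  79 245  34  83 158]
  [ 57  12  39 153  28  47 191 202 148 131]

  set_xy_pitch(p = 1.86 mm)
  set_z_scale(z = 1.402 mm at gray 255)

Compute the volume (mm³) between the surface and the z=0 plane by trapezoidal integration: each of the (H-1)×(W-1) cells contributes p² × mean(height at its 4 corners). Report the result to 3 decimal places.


height_mm = gray/255 × 1.402; cell vol = 1.86² × mean(4 corners)
unit = 1.86² × 1.402 / (4×255) = 0.00475525 mm³ per gray-sum
row 0: Σ corner-gray over 9 cells = 3349  → 15.9253
row 1: Σ corner-gray over 9 cells = 3316  → 15.7684
row 2: Σ corner-gray over 9 cells = 4088  → 19.4395
row 3: Σ corner-gray over 9 cells = 4297  → 20.4333
row 4: Σ corner-gray over 9 cells = 4382  → 20.8375
row 5: Σ corner-gray over 9 cells = 5022  → 23.8809
row 6: Σ corner-gray over 9 cells = 5129  → 24.3897
row 7: Σ corner-gray over 9 cells = 4513  → 21.4605
Σ rows: total corner-gray = 34096  → 162.1351 mm³

162.135


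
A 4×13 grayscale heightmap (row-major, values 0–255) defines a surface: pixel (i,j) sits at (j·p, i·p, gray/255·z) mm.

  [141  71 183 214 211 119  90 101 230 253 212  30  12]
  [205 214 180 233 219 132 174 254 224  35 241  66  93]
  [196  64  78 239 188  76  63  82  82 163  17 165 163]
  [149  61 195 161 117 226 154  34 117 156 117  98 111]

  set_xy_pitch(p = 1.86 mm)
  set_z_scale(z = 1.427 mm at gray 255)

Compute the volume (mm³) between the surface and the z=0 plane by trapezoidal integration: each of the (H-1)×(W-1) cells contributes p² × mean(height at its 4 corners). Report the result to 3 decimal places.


100.591

height_mm = gray/255 × 1.427; cell vol = 1.86² × mean(4 corners)
unit = 1.86² × 1.427 / (4×255) = 0.00484005 mm³ per gray-sum
row 0: Σ corner-gray over 12 cells = 7823  → 37.8637
row 1: Σ corner-gray over 12 cells = 7035  → 34.0497
row 2: Σ corner-gray over 12 cells = 5925  → 28.6773
Σ rows: total corner-gray = 20783  → 100.5907 mm³


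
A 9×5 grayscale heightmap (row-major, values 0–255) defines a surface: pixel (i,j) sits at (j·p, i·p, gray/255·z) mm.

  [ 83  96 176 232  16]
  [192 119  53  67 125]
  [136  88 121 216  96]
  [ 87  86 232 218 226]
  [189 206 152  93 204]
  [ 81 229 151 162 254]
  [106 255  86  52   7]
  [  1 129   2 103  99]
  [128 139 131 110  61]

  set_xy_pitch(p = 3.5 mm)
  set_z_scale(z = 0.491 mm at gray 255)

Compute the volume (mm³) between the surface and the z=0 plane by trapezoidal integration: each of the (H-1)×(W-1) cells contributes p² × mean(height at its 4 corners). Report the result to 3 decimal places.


99.904

height_mm = gray/255 × 0.491; cell vol = 3.5² × mean(4 corners)
unit = 3.5² × 0.491 / (4×255) = 0.00589681 mm³ per gray-sum
row 0: Σ corner-gray over 4 cells = 1902  → 11.2157
row 1: Σ corner-gray over 4 cells = 1877  → 11.0683
row 2: Σ corner-gray over 4 cells = 2467  → 14.5474
row 3: Σ corner-gray over 4 cells = 2680  → 15.8035
row 4: Σ corner-gray over 4 cells = 2714  → 16.0040
row 5: Σ corner-gray over 4 cells = 2318  → 13.6688
row 6: Σ corner-gray over 4 cells = 1467  → 8.6506
row 7: Σ corner-gray over 4 cells = 1517  → 8.9455
Σ rows: total corner-gray = 16942  → 99.9038 mm³


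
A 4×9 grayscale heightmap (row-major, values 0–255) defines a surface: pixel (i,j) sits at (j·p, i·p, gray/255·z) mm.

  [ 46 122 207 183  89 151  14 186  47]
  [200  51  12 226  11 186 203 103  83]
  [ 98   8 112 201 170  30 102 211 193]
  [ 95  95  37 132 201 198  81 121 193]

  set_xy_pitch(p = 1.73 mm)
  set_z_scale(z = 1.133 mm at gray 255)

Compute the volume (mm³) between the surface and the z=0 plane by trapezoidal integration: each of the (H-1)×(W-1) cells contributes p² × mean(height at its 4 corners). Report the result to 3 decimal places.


38.787

height_mm = gray/255 × 1.133; cell vol = 1.73² × mean(4 corners)
unit = 1.73² × 1.133 / (4×255) = 0.00332447 mm³ per gray-sum
row 0: Σ corner-gray over 8 cells = 3864  → 12.8457
row 1: Σ corner-gray over 8 cells = 3826  → 12.7194
row 2: Σ corner-gray over 8 cells = 3977  → 13.2214
Σ rows: total corner-gray = 11667  → 38.7865 mm³


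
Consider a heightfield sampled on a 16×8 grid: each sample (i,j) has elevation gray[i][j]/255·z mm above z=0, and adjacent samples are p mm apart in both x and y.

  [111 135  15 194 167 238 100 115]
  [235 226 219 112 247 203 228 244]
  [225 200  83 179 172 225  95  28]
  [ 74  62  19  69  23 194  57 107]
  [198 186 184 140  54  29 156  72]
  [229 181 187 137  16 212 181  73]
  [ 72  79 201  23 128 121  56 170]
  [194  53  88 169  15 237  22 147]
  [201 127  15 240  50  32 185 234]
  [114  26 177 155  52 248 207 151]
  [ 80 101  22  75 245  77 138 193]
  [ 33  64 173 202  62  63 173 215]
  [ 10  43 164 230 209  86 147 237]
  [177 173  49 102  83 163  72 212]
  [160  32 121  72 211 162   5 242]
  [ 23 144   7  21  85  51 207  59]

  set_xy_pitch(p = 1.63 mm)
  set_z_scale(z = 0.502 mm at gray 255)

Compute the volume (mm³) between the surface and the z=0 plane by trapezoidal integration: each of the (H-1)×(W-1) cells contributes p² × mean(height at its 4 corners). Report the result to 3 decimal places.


height_mm = gray/255 × 0.502; cell vol = 1.63² × mean(4 corners)
unit = 1.63² × 0.502 / (4×255) = 0.00130761 mm³ per gray-sum
row 0: Σ corner-gray over 7 cells = 4873  → 6.3720
row 1: Σ corner-gray over 7 cells = 5110  → 6.6819
row 2: Σ corner-gray over 7 cells = 3190  → 4.1713
row 3: Σ corner-gray over 7 cells = 2797  → 3.6574
row 4: Σ corner-gray over 7 cells = 3898  → 5.0971
row 5: Σ corner-gray over 7 cells = 3588  → 4.6917
row 6: Σ corner-gray over 7 cells = 2967  → 3.8797
row 7: Σ corner-gray over 7 cells = 3242  → 4.2393
row 8: Σ corner-gray over 7 cells = 3728  → 4.8748
row 9: Σ corner-gray over 7 cells = 3584  → 4.6865
row 10: Σ corner-gray over 7 cells = 3311  → 4.3295
row 11: Σ corner-gray over 7 cells = 3727  → 4.8735
row 12: Σ corner-gray over 7 cells = 3678  → 4.8094
row 13: Σ corner-gray over 7 cells = 3281  → 4.2903
row 14: Σ corner-gray over 7 cells = 2720  → 3.5567
Σ rows: total corner-gray = 53694  → 70.2109 mm³

70.211


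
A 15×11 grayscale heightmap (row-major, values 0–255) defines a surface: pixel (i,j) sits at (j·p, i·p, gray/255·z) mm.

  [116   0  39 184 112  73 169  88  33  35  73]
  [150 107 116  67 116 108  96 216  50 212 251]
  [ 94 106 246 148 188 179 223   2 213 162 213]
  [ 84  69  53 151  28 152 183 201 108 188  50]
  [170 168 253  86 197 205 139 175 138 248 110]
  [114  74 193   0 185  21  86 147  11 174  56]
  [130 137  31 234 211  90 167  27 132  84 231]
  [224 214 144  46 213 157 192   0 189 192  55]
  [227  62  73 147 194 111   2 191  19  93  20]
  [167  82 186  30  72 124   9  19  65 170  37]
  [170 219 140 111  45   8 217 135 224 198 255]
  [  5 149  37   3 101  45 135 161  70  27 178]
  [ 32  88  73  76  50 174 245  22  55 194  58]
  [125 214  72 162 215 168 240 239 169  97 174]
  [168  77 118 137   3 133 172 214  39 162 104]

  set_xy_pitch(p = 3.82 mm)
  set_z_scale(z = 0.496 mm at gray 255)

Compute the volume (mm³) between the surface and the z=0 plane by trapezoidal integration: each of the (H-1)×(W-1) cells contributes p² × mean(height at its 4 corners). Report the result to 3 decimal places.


height_mm = gray/255 × 0.496; cell vol = 3.82² × mean(4 corners)
unit = 3.82² × 0.496 / (4×255) = 0.00709591 mm³ per gray-sum
row 0: Σ corner-gray over 10 cells = 4232  → 30.0299
row 1: Σ corner-gray over 10 cells = 5818  → 41.2840
row 2: Σ corner-gray over 10 cells = 5641  → 40.0280
row 3: Σ corner-gray over 10 cells = 5898  → 41.8517
row 4: Σ corner-gray over 10 cells = 5450  → 38.6727
row 5: Σ corner-gray over 10 cells = 4539  → 32.2083
row 6: Σ corner-gray over 10 cells = 5560  → 39.4533
row 7: Σ corner-gray over 10 cells = 5004  → 35.5079
row 8: Σ corner-gray over 10 cells = 3749  → 26.6026
row 9: Σ corner-gray over 10 cells = 4737  → 33.6133
row 10: Σ corner-gray over 10 cells = 4658  → 33.0528
row 11: Σ corner-gray over 10 cells = 3683  → 26.1342
row 12: Σ corner-gray over 10 cells = 5495  → 38.9920
row 13: Σ corner-gray over 10 cells = 5833  → 41.3905
Σ rows: total corner-gray = 70297  → 498.8213 mm³

498.821


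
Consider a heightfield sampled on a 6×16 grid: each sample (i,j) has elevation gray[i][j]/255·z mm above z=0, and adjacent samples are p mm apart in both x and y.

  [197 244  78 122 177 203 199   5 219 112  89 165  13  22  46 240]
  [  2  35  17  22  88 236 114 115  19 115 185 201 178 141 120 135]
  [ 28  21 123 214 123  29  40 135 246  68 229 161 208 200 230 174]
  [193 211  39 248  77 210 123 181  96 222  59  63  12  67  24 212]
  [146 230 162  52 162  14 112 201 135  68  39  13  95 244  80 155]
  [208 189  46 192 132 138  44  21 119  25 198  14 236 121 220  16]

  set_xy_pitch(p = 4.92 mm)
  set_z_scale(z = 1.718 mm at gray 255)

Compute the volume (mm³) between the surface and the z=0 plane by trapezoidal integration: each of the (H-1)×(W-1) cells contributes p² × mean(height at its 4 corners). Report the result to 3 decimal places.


height_mm = gray/255 × 1.718; cell vol = 4.92² × mean(4 corners)
unit = 4.92² × 1.718 / (4×255) = 0.0407712 mm³ per gray-sum
row 0: Σ corner-gray over 15 cells = 7134  → 290.8615
row 1: Σ corner-gray over 15 cells = 7565  → 308.4339
row 2: Σ corner-gray over 15 cells = 7925  → 323.1115
row 3: Σ corner-gray over 15 cells = 7184  → 292.9001
row 4: Σ corner-gray over 15 cells = 7129  → 290.6577
Σ rows: total corner-gray = 36937  → 1505.9648 mm³

1505.965


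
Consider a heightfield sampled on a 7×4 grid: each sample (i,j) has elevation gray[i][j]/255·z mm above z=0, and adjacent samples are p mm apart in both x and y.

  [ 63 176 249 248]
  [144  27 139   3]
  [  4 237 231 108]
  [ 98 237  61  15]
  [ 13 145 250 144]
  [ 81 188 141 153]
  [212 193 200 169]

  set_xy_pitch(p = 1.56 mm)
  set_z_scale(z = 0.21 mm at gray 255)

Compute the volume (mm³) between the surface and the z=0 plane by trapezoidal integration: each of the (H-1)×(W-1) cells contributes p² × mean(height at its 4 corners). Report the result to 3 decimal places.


height_mm = gray/255 × 0.21; cell vol = 1.56² × mean(4 corners)
unit = 1.56² × 0.21 / (4×255) = 0.000501035 mm³ per gray-sum
row 0: Σ corner-gray over 3 cells = 1640  → 0.8217
row 1: Σ corner-gray over 3 cells = 1527  → 0.7651
row 2: Σ corner-gray over 3 cells = 1757  → 0.8803
row 3: Σ corner-gray over 3 cells = 1656  → 0.8297
row 4: Σ corner-gray over 3 cells = 1839  → 0.9214
row 5: Σ corner-gray over 3 cells = 2059  → 1.0316
Σ rows: total corner-gray = 10478  → 5.2498 mm³

5.250


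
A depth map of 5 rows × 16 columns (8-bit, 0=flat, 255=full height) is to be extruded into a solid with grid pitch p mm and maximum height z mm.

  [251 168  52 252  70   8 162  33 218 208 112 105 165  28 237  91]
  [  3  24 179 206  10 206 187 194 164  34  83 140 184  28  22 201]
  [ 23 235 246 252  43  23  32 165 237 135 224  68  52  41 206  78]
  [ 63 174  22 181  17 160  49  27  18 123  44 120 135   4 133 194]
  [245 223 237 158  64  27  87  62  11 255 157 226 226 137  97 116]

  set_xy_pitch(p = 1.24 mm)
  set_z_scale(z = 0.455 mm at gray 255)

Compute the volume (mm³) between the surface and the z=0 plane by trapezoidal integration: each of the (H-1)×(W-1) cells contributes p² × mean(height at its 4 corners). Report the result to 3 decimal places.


height_mm = gray/255 × 0.455; cell vol = 1.24² × mean(4 corners)
unit = 1.24² × 0.455 / (4×255) = 0.00068589 mm³ per gray-sum
row 0: Σ corner-gray over 15 cells = 7504  → 5.1469
row 1: Σ corner-gray over 15 cells = 7545  → 5.1750
row 2: Σ corner-gray over 15 cells = 6690  → 4.5886
row 3: Σ corner-gray over 15 cells = 6966  → 4.7779
Σ rows: total corner-gray = 28705  → 19.6885 mm³

19.688


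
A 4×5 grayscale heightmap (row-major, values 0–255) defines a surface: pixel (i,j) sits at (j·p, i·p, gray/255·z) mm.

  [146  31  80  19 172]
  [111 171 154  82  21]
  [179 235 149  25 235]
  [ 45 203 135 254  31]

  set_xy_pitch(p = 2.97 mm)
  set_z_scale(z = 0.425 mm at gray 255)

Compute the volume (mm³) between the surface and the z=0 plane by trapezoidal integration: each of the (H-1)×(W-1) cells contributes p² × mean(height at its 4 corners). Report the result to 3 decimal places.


22.765

height_mm = gray/255 × 0.425; cell vol = 2.97² × mean(4 corners)
unit = 2.97² × 0.425 / (4×255) = 0.00367538 mm³ per gray-sum
row 0: Σ corner-gray over 4 cells = 1524  → 5.6013
row 1: Σ corner-gray over 4 cells = 2178  → 8.0050
row 2: Σ corner-gray over 4 cells = 2492  → 9.1590
Σ rows: total corner-gray = 6194  → 22.7653 mm³


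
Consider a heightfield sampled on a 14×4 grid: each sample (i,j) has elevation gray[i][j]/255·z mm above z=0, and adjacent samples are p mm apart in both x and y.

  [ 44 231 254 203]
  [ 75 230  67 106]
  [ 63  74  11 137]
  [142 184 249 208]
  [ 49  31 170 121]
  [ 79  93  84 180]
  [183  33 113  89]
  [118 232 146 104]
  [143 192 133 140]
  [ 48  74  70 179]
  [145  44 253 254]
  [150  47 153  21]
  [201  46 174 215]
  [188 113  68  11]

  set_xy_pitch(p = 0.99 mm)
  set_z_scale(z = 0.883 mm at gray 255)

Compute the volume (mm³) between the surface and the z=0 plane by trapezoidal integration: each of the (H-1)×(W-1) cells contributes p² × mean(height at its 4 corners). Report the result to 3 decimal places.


height_mm = gray/255 × 0.883; cell vol = 0.99² × mean(4 corners)
unit = 0.99² × 0.883 / (4×255) = 0.000848459 mm³ per gray-sum
row 0: Σ corner-gray over 3 cells = 1992  → 1.6901
row 1: Σ corner-gray over 3 cells = 1145  → 0.9715
row 2: Σ corner-gray over 3 cells = 1586  → 1.3457
row 3: Σ corner-gray over 3 cells = 1788  → 1.5170
row 4: Σ corner-gray over 3 cells = 1185  → 1.0054
row 5: Σ corner-gray over 3 cells = 1177  → 0.9986
row 6: Σ corner-gray over 3 cells = 1542  → 1.3083
row 7: Σ corner-gray over 3 cells = 1911  → 1.6214
row 8: Σ corner-gray over 3 cells = 1448  → 1.2286
row 9: Σ corner-gray over 3 cells = 1508  → 1.2795
row 10: Σ corner-gray over 3 cells = 1564  → 1.3270
row 11: Σ corner-gray over 3 cells = 1427  → 1.2108
row 12: Σ corner-gray over 3 cells = 1417  → 1.2023
Σ rows: total corner-gray = 19690  → 16.7062 mm³

16.706


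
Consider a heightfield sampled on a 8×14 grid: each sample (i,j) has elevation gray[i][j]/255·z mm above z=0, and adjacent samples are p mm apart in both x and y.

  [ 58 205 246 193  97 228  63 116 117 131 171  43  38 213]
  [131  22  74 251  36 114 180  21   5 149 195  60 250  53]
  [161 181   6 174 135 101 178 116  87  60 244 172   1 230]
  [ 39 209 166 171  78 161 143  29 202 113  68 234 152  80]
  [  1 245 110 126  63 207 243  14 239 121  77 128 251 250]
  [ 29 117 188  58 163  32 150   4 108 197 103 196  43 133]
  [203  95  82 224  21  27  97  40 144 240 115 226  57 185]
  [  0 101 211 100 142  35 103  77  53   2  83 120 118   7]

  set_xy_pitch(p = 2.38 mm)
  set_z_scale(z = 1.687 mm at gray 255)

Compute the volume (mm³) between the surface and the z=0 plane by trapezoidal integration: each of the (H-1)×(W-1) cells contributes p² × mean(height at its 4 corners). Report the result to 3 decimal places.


423.549

height_mm = gray/255 × 1.687; cell vol = 2.38² × mean(4 corners)
unit = 2.38² × 1.687 / (4×255) = 0.00936847 mm³ per gray-sum
row 0: Σ corner-gray over 13 cells = 6465  → 60.5672
row 1: Σ corner-gray over 13 cells = 6199  → 58.0752
row 2: Σ corner-gray over 13 cells = 6872  → 64.3801
row 3: Σ corner-gray over 13 cells = 7470  → 69.9825
row 4: Σ corner-gray over 13 cells = 6779  → 63.5089
row 5: Σ corner-gray over 13 cells = 6004  → 56.2483
row 6: Σ corner-gray over 13 cells = 5421  → 50.7865
Σ rows: total corner-gray = 45210  → 423.5487 mm³


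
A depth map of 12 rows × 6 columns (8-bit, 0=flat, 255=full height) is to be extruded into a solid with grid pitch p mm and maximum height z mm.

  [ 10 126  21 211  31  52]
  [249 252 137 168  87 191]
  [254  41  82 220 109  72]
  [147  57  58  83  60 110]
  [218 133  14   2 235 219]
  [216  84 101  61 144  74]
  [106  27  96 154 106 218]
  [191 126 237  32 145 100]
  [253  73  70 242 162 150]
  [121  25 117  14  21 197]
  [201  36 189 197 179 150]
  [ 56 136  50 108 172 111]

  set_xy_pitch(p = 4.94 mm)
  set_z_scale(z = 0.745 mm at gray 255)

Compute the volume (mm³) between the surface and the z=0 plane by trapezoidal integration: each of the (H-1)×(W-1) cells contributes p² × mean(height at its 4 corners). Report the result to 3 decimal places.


height_mm = gray/255 × 0.745; cell vol = 4.94² × mean(4 corners)
unit = 4.94² × 0.745 / (4×255) = 0.0178242 mm³ per gray-sum
row 0: Σ corner-gray over 5 cells = 2568  → 45.7725
row 1: Σ corner-gray over 5 cells = 2958  → 52.7240
row 2: Σ corner-gray over 5 cells = 2003  → 35.7019
row 3: Σ corner-gray over 5 cells = 1978  → 35.2563
row 4: Σ corner-gray over 5 cells = 2275  → 40.5501
row 5: Σ corner-gray over 5 cells = 2160  → 38.5003
row 6: Σ corner-gray over 5 cells = 2461  → 43.8654
row 7: Σ corner-gray over 5 cells = 2868  → 51.1198
row 8: Σ corner-gray over 5 cells = 2169  → 38.6607
row 9: Σ corner-gray over 5 cells = 2225  → 39.6588
row 10: Σ corner-gray over 5 cells = 2652  → 47.2698
Σ rows: total corner-gray = 26317  → 469.0794 mm³

469.079


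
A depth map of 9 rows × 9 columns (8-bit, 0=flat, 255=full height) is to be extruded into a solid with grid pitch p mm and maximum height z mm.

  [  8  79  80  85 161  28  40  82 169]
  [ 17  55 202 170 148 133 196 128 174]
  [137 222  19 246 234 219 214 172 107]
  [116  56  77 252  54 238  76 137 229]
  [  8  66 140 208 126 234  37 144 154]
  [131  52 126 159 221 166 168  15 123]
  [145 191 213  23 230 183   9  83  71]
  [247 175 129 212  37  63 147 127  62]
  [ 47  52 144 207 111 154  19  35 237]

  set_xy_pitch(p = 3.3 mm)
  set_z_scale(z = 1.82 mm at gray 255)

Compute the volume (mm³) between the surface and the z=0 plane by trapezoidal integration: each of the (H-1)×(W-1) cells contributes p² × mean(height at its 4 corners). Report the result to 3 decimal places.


664.255

height_mm = gray/255 × 1.82; cell vol = 3.3² × mean(4 corners)
unit = 3.3² × 1.82 / (4×255) = 0.0194312 mm³ per gray-sum
row 0: Σ corner-gray over 8 cells = 3542  → 68.8252
row 1: Σ corner-gray over 8 cells = 5151  → 100.0900
row 2: Σ corner-gray over 8 cells = 5021  → 97.5639
row 3: Σ corner-gray over 8 cells = 4197  → 81.5526
row 4: Σ corner-gray over 8 cells = 4140  → 80.4451
row 5: Σ corner-gray over 8 cells = 4148  → 80.6005
row 6: Σ corner-gray over 8 cells = 4169  → 81.0086
row 7: Σ corner-gray over 8 cells = 3817  → 74.1688
Σ rows: total corner-gray = 34185  → 664.2548 mm³


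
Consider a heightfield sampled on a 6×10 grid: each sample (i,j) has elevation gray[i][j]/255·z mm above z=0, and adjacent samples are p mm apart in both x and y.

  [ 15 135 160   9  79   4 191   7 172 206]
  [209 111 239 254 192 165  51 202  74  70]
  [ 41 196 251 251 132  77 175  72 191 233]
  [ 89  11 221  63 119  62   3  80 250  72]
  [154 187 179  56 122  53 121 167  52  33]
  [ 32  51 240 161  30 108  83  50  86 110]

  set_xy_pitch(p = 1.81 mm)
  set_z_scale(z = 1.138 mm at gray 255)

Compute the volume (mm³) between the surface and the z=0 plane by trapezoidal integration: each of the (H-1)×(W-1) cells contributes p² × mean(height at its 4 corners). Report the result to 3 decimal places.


83.384

height_mm = gray/255 × 1.138; cell vol = 1.81² × mean(4 corners)
unit = 1.81² × 1.138 / (4×255) = 0.0036551 mm³ per gray-sum
row 0: Σ corner-gray over 9 cells = 4590  → 16.7769
row 1: Σ corner-gray over 9 cells = 5819  → 21.2690
row 2: Σ corner-gray over 9 cells = 4743  → 17.3361
row 3: Σ corner-gray over 9 cells = 3840  → 14.0356
row 4: Σ corner-gray over 9 cells = 3821  → 13.9661
Σ rows: total corner-gray = 22813  → 83.3838 mm³


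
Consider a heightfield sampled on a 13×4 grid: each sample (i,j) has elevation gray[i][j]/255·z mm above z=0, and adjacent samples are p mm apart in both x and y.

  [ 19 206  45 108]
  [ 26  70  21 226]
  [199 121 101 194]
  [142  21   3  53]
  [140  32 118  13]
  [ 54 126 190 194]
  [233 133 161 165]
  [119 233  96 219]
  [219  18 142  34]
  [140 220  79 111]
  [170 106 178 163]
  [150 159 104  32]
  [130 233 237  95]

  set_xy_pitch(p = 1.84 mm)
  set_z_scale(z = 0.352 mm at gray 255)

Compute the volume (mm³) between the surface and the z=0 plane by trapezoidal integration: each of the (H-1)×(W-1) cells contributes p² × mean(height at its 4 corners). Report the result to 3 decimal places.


height_mm = gray/255 × 0.352; cell vol = 1.84² × mean(4 corners)
unit = 1.84² × 0.352 / (4×255) = 0.00116836 mm³ per gray-sum
row 0: Σ corner-gray over 3 cells = 1063  → 1.2420
row 1: Σ corner-gray over 3 cells = 1271  → 1.4850
row 2: Σ corner-gray over 3 cells = 1080  → 1.2618
row 3: Σ corner-gray over 3 cells = 696  → 0.8132
row 4: Σ corner-gray over 3 cells = 1333  → 1.5574
row 5: Σ corner-gray over 3 cells = 1866  → 2.1802
row 6: Σ corner-gray over 3 cells = 1982  → 2.3157
row 7: Σ corner-gray over 3 cells = 1569  → 1.8332
row 8: Σ corner-gray over 3 cells = 1422  → 1.6614
row 9: Σ corner-gray over 3 cells = 1750  → 2.0446
row 10: Σ corner-gray over 3 cells = 1609  → 1.8799
row 11: Σ corner-gray over 3 cells = 1873  → 2.1883
Σ rows: total corner-gray = 17514  → 20.4627 mm³

20.463


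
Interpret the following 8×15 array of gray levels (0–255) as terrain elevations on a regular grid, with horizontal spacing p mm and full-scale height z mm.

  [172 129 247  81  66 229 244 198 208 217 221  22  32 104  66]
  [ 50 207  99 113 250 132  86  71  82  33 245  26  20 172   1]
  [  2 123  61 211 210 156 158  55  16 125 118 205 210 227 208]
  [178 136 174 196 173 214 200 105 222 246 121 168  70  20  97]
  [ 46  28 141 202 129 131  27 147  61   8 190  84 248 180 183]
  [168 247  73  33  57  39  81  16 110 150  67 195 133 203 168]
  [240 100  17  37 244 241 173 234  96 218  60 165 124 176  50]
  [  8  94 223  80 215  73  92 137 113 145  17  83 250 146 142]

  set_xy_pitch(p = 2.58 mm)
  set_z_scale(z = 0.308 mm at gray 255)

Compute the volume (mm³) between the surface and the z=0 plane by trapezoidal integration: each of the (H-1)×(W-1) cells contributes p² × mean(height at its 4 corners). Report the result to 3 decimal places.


height_mm = gray/255 × 0.308; cell vol = 2.58² × mean(4 corners)
unit = 2.58² × 0.308 / (4×255) = 0.00200997 mm³ per gray-sum
row 0: Σ corner-gray over 14 cells = 7357  → 14.7874
row 1: Σ corner-gray over 14 cells = 7083  → 14.2366
row 2: Σ corner-gray over 14 cells = 8325  → 16.7330
row 3: Σ corner-gray over 14 cells = 7746  → 15.5692
row 4: Σ corner-gray over 14 cells = 6525  → 13.1151
row 5: Σ corner-gray over 14 cells = 7204  → 14.4798
row 6: Σ corner-gray over 14 cells = 7546  → 15.1672
Σ rows: total corner-gray = 51786  → 104.0884 mm³

104.088


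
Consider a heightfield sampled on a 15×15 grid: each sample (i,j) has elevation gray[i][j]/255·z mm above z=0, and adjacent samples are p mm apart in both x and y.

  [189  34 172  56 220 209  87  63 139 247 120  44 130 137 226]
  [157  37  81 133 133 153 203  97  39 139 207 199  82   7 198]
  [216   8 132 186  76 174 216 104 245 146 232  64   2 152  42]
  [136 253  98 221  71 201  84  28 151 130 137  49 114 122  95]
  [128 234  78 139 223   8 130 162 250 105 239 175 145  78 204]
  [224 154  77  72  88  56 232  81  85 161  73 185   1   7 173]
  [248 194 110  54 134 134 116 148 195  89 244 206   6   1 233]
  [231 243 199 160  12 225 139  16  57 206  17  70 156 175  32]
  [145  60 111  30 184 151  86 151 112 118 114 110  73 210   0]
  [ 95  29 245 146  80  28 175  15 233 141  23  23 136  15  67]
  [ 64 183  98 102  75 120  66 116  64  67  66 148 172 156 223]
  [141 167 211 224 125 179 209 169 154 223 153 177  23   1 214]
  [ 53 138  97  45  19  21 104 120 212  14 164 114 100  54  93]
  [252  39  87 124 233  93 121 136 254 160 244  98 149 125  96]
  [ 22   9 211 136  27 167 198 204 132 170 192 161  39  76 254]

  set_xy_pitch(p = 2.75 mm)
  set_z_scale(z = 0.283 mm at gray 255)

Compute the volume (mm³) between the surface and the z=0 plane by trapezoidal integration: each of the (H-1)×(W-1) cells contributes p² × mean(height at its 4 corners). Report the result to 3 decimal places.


205.666

height_mm = gray/255 × 0.283; cell vol = 2.75² × mean(4 corners)
unit = 2.75² × 0.283 / (4×255) = 0.00209822 mm³ per gray-sum
row 0: Σ corner-gray over 14 cells = 7106  → 14.9100
row 1: Σ corner-gray over 14 cells = 7107  → 14.9121
row 2: Σ corner-gray over 14 cells = 7281  → 15.2772
row 3: Σ corner-gray over 14 cells = 7813  → 16.3934
row 4: Σ corner-gray over 14 cells = 7205  → 15.1177
row 5: Σ corner-gray over 14 cells = 6684  → 14.0245
row 6: Σ corner-gray over 14 cells = 7356  → 15.4345
row 7: Σ corner-gray over 14 cells = 6778  → 14.2218
row 8: Σ corner-gray over 14 cells = 5905  → 12.3900
row 9: Σ corner-gray over 14 cells = 5893  → 12.3648
row 10: Σ corner-gray over 14 cells = 7538  → 15.8164
row 11: Σ corner-gray over 14 cells = 6935  → 14.5512
row 12: Σ corner-gray over 14 cells = 6624  → 13.8986
row 13: Σ corner-gray over 14 cells = 7794  → 16.3536
Σ rows: total corner-gray = 98019  → 205.6657 mm³


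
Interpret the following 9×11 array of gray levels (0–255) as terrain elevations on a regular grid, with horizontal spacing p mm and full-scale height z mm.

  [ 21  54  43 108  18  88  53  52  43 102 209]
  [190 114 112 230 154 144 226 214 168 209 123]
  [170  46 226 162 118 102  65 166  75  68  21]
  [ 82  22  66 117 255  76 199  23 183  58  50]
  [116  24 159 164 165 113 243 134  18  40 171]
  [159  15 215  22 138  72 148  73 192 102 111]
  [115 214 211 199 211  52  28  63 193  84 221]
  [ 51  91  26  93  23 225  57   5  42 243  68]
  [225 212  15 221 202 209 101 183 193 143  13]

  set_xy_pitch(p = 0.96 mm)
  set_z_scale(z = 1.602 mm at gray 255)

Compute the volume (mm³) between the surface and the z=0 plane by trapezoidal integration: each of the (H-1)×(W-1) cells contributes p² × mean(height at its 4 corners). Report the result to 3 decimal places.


55.906

height_mm = gray/255 × 1.602; cell vol = 0.96² × mean(4 corners)
unit = 0.96² × 1.602 / (4×255) = 0.00144745 mm³ per gray-sum
row 0: Σ corner-gray over 10 cells = 4807  → 6.9579
row 1: Σ corner-gray over 10 cells = 5702  → 8.2534
row 2: Σ corner-gray over 10 cells = 4377  → 6.3355
row 3: Σ corner-gray over 10 cells = 4537  → 6.5671
row 4: Σ corner-gray over 10 cells = 4631  → 6.7032
row 5: Σ corner-gray over 10 cells = 5070  → 7.3386
row 6: Σ corner-gray over 10 cells = 4575  → 6.6221
row 7: Σ corner-gray over 10 cells = 4925  → 7.1287
Σ rows: total corner-gray = 38624  → 55.9065 mm³


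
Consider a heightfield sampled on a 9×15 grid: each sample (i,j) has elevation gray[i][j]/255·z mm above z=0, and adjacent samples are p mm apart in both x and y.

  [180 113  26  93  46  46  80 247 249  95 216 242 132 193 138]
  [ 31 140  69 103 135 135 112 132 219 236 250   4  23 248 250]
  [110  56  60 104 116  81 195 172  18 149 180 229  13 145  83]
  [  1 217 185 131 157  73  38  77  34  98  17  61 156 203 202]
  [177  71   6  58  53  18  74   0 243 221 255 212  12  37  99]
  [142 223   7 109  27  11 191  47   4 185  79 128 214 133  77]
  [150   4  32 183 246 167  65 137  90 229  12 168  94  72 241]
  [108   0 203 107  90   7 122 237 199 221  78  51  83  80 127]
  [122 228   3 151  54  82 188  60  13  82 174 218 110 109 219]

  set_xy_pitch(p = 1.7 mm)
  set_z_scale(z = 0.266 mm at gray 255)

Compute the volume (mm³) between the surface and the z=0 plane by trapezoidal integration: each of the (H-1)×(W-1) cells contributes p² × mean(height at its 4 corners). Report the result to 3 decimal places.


39.356

height_mm = gray/255 × 0.266; cell vol = 1.7² × mean(4 corners)
unit = 1.7² × 0.266 / (4×255) = 0.000753667 mm³ per gray-sum
row 0: Σ corner-gray over 14 cells = 7767  → 5.8537
row 1: Σ corner-gray over 14 cells = 7122  → 5.3676
row 2: Σ corner-gray over 14 cells = 6326  → 4.7677
row 3: Σ corner-gray over 14 cells = 5893  → 4.4414
row 4: Σ corner-gray over 14 cells = 5731  → 4.3193
row 5: Σ corner-gray over 14 cells = 6324  → 4.7662
row 6: Σ corner-gray over 14 cells = 6580  → 4.9591
row 7: Σ corner-gray over 14 cells = 6476  → 4.8807
Σ rows: total corner-gray = 52219  → 39.3557 mm³


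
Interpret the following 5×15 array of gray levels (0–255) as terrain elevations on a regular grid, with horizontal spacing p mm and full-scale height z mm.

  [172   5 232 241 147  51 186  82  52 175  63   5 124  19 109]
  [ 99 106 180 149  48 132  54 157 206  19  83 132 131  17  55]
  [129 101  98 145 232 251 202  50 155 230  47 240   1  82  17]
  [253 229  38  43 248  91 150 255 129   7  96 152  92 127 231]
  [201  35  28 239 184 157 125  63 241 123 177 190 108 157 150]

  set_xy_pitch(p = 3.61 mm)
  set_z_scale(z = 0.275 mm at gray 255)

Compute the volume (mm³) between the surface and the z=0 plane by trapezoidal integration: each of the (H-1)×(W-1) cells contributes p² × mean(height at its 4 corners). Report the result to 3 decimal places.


height_mm = gray/255 × 0.275; cell vol = 3.61² × mean(4 corners)
unit = 3.61² × 0.275 / (4×255) = 0.00351356 mm³ per gray-sum
row 0: Σ corner-gray over 14 cells = 6027  → 21.1762
row 1: Σ corner-gray over 14 cells = 6796  → 23.8781
row 2: Σ corner-gray over 14 cells = 7612  → 26.7452
row 3: Σ corner-gray over 14 cells = 7803  → 27.4163
Σ rows: total corner-gray = 28238  → 99.2158 mm³

99.216


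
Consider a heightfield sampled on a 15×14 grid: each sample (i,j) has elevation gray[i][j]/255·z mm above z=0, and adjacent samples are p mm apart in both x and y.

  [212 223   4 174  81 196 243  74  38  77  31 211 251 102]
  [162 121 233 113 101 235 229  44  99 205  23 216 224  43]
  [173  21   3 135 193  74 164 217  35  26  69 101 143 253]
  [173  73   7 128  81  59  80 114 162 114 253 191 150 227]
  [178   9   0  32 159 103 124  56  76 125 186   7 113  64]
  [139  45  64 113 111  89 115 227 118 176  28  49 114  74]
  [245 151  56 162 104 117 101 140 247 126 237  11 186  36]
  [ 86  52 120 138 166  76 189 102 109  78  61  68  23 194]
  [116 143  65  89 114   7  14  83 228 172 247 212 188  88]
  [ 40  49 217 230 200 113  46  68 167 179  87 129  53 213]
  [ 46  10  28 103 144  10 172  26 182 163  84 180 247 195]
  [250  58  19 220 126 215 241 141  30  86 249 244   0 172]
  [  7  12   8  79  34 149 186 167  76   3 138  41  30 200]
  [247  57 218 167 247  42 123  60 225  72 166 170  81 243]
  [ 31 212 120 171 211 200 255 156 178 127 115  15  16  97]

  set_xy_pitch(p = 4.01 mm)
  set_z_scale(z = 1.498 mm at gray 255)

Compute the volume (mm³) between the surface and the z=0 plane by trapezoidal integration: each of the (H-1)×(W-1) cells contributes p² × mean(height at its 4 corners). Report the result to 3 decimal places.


height_mm = gray/255 × 1.498; cell vol = 4.01² × mean(4 corners)
unit = 4.01² × 1.498 / (4×255) = 0.0236157 mm³ per gray-sum
row 0: Σ corner-gray over 13 cells = 7411  → 175.0158
row 1: Σ corner-gray over 13 cells = 6679  → 157.7291
row 2: Σ corner-gray over 13 cells = 6012  → 141.9774
row 3: Σ corner-gray over 13 cells = 5446  → 128.6110
row 4: Σ corner-gray over 13 cells = 4933  → 116.4961
row 5: Σ corner-gray over 13 cells = 6268  → 148.0231
row 6: Σ corner-gray over 13 cells = 6201  → 146.4408
row 7: Σ corner-gray over 13 cells = 5972  → 141.0328
row 8: Σ corner-gray over 13 cells = 6657  → 157.2096
row 9: Σ corner-gray over 13 cells = 6268  → 148.0231
row 10: Σ corner-gray over 13 cells = 6619  → 156.3122
row 11: Σ corner-gray over 13 cells = 5733  → 135.3887
row 12: Σ corner-gray over 13 cells = 5799  → 136.9473
row 13: Σ corner-gray over 13 cells = 7426  → 175.3700
Σ rows: total corner-gray = 87424  → 2064.5769 mm³

2064.577


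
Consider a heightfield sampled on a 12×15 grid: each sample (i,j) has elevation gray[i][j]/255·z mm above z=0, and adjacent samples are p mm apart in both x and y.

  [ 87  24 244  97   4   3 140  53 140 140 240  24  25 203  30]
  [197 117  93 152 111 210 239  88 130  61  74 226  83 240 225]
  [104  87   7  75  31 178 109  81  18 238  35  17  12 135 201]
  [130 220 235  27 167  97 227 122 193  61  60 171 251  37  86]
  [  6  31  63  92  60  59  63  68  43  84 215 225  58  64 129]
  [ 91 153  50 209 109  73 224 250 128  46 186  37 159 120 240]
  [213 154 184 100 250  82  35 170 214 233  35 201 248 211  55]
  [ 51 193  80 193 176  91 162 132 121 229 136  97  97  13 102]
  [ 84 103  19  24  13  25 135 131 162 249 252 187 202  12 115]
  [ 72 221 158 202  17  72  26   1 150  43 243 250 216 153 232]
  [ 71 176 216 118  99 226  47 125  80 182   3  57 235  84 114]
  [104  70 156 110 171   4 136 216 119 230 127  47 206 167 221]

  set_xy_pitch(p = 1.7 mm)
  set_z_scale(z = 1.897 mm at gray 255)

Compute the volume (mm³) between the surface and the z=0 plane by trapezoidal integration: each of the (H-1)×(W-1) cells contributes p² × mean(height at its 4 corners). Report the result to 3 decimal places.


height_mm = gray/255 × 1.897; cell vol = 1.7² × mean(4 corners)
unit = 1.7² × 1.897 / (4×255) = 0.00537483 mm³ per gray-sum
row 0: Σ corner-gray over 14 cells = 6861  → 36.8767
row 1: Σ corner-gray over 14 cells = 6421  → 34.5118
row 2: Σ corner-gray over 14 cells = 6303  → 33.8776
row 3: Σ corner-gray over 14 cells = 6337  → 34.0603
row 4: Σ corner-gray over 14 cells = 6204  → 33.3455
row 5: Σ corner-gray over 14 cells = 8321  → 44.7240
row 6: Σ corner-gray over 14 cells = 8095  → 43.5093
row 7: Σ corner-gray over 14 cells = 6820  → 36.6564
row 8: Σ corner-gray over 14 cells = 7035  → 37.8120
row 9: Σ corner-gray over 14 cells = 7289  → 39.1772
row 10: Σ corner-gray over 14 cells = 7324  → 39.3653
Σ rows: total corner-gray = 77010  → 413.9159 mm³

413.916


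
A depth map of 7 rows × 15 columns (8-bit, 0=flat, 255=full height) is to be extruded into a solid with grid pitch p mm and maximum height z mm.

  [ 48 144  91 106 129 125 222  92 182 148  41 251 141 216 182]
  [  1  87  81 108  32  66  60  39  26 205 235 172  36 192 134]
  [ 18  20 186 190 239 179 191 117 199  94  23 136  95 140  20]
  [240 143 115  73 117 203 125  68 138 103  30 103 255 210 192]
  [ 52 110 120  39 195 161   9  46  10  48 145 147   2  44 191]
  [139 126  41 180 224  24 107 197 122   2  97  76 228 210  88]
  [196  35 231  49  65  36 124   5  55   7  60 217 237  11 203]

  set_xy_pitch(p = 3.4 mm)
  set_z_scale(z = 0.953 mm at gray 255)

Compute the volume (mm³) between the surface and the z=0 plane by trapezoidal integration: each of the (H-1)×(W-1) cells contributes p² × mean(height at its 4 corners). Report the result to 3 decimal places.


height_mm = gray/255 × 0.953; cell vol = 3.4² × mean(4 corners)
unit = 3.4² × 0.953 / (4×255) = 0.0108007 mm³ per gray-sum
row 0: Σ corner-gray over 14 cells = 6819  → 73.6497
row 1: Σ corner-gray over 14 cells = 6469  → 69.8695
row 2: Σ corner-gray over 14 cells = 7454  → 80.5082
row 3: Σ corner-gray over 14 cells = 6193  → 66.8885
row 4: Σ corner-gray over 14 cells = 5890  → 63.6159
row 5: Σ corner-gray over 14 cells = 6158  → 66.5105
Σ rows: total corner-gray = 38983  → 421.0424 mm³

421.042


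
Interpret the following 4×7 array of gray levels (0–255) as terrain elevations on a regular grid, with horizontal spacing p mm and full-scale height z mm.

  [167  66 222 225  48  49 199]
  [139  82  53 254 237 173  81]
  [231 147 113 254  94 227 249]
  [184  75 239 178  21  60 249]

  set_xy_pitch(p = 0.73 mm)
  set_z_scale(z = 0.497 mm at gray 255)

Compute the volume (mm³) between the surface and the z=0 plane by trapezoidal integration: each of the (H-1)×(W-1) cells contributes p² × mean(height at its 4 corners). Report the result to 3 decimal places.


2.882

height_mm = gray/255 × 0.497; cell vol = 0.73² × mean(4 corners)
unit = 0.73² × 0.497 / (4×255) = 0.000259658 mm³ per gray-sum
row 0: Σ corner-gray over 6 cells = 3404  → 0.8839
row 1: Σ corner-gray over 6 cells = 3968  → 1.0303
row 2: Σ corner-gray over 6 cells = 3729  → 0.9683
Σ rows: total corner-gray = 11101  → 2.8825 mm³


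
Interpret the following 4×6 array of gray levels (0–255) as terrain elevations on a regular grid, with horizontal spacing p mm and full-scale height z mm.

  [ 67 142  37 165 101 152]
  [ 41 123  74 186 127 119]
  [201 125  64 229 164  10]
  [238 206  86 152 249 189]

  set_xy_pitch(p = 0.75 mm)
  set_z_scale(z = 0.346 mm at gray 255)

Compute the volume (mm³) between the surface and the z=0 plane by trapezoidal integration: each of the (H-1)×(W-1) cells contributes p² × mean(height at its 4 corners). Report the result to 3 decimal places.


height_mm = gray/255 × 0.346; cell vol = 0.75² × mean(4 corners)
unit = 0.75² × 0.346 / (4×255) = 0.000190809 mm³ per gray-sum
row 0: Σ corner-gray over 5 cells = 2289  → 0.4368
row 1: Σ corner-gray over 5 cells = 2555  → 0.4875
row 2: Σ corner-gray over 5 cells = 3188  → 0.6083
Σ rows: total corner-gray = 8032  → 1.5326 mm³

1.533


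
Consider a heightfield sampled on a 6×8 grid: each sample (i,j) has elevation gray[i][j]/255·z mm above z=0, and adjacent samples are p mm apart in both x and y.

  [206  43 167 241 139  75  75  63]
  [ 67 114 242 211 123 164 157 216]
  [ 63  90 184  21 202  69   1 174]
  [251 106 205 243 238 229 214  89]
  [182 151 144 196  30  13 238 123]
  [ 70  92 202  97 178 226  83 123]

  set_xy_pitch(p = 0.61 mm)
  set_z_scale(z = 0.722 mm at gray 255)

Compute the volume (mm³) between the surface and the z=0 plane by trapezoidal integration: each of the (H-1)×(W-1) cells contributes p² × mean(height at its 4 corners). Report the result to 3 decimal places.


height_mm = gray/255 × 0.722; cell vol = 0.61² × mean(4 corners)
unit = 0.61² × 0.722 / (4×255) = 0.000263388 mm³ per gray-sum
row 0: Σ corner-gray over 7 cells = 4054  → 1.0678
row 1: Σ corner-gray over 7 cells = 3676  → 0.9682
row 2: Σ corner-gray over 7 cells = 4181  → 1.1012
row 3: Σ corner-gray over 7 cells = 4659  → 1.2271
row 4: Σ corner-gray over 7 cells = 3798  → 1.0003
Σ rows: total corner-gray = 20368  → 5.3647 mm³

5.365


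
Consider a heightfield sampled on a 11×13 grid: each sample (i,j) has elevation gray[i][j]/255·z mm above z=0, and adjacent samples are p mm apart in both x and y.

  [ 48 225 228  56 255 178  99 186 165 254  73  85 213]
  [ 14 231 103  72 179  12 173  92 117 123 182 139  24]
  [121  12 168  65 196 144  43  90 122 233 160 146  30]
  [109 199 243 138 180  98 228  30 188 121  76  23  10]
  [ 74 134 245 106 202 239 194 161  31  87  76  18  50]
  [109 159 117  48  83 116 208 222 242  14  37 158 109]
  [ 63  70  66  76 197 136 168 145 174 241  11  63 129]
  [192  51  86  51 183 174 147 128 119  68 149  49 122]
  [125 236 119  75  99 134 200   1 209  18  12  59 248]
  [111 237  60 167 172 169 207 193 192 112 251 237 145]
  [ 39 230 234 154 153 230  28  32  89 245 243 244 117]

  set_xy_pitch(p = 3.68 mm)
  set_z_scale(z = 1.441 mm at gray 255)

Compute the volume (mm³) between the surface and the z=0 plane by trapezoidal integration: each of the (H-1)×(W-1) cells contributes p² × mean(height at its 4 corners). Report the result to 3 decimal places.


height_mm = gray/255 × 1.441; cell vol = 3.68² × mean(4 corners)
unit = 3.68² × 1.441 / (4×255) = 0.019132 mm³ per gray-sum
row 0: Σ corner-gray over 12 cells = 6753  → 129.1981
row 1: Σ corner-gray over 12 cells = 5793  → 110.8314
row 2: Σ corner-gray over 12 cells = 6076  → 116.2458
row 3: Σ corner-gray over 12 cells = 6277  → 120.0913
row 4: Σ corner-gray over 12 cells = 6136  → 117.3937
row 5: Σ corner-gray over 12 cells = 5912  → 113.1081
row 6: Σ corner-gray over 12 cells = 5610  → 107.3303
row 7: Σ corner-gray over 12 cells = 5421  → 103.7144
row 8: Σ corner-gray over 12 cells = 6947  → 132.9097
row 9: Σ corner-gray over 12 cells = 8170  → 156.3081
Σ rows: total corner-gray = 63095  → 1207.1310 mm³

1207.131
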